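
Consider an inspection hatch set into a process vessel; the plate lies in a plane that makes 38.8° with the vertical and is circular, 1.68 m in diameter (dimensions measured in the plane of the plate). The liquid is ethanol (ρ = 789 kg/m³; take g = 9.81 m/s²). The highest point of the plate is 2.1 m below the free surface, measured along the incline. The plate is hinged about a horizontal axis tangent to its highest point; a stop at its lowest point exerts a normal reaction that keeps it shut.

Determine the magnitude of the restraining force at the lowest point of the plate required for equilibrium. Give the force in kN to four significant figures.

γ = ρg = 789 × 9.81 / 1000 = 7.74009 kN/m³.
The plate makes 38.8° with the vertical, i.e. θ = 90° − 38.8° = 51.2° to the horizontal. Measuring y along the incline from the free-surface line, vertical depth h = y·sinθ with sinθ = 0.779338.
The centroid is at the centre, 0.84 m below the top of the plate, so y_c = 2.1 + 0.84 = 2.94 m and h_c = 2.94 × 0.779338 = 2.29125 m.
A = π(0.84)² = 2.21671 m².
Resultant F = γ·h_c·A = 7.74009 × 2.29125 × 2.21671 = 39.3122 kN.
I_c = πr⁴/4 = π × 0.84⁴/4 = 0.391027 m⁴.
Centre of pressure: y_p = y_c + I_c/(y_c·A) = 2.94 + 0.391027/(2.94 × 2.21671) = 2.94 + 0.0599999 = 3 m along the plane.
The resultant acts 0.84 + 0.0599999 = 0.9 m (along the plate) below the hinge at the top edge, so the moment about the hinge is M = F × 0.9 = 39.3122 × 0.9 = 35.381 kN·m.
A normal force at the bottom, 1.68 m from the hinge, must supply this moment: P = 35.381/1.68 = 21.0601 kN.

P ≈ 21.06 kN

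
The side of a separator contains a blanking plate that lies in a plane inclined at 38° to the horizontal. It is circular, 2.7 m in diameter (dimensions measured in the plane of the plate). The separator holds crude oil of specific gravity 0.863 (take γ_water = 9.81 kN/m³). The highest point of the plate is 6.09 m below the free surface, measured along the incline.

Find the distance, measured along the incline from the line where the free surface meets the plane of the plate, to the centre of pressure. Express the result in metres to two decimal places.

y_p = 7.50 m

γ = 0.863 × 9.81 = 8.46603 kN/m³.
Let θ = 38° be the plate's angle to the horizontal; measure y along the incline from where the plane meets the free surface. Vertical depth h = y·sinθ with sinθ = 0.615661.
The centroid is at the centre, 1.35 m below the top of the plate, so y_c = 6.09 + 1.35 = 7.44 m and h_c = 7.44 × 0.615661 = 4.58052 m.
A = π(1.35)² = 5.72555 m².
Resultant F = γ·h_c·A = 8.46603 × 4.58052 × 5.72555 = 222.03 kN.
I_c = πr⁴/4 = π × 1.35⁴/4 = 2.6087 m⁴.
Centre of pressure: y_p = y_c + I_c/(y_c·A) = 7.44 + 2.6087/(7.44 × 5.72555) = 7.44 + 0.0612398 = 7.50124 m along the plane.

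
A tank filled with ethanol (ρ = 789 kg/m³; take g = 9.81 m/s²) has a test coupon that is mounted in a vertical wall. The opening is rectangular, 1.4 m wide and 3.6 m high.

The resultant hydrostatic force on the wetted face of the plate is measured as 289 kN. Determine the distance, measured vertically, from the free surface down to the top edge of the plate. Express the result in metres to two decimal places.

d_top ≈ 5.61 m

γ = ρg = 789 × 9.81 / 1000 = 7.74009 kN/m³.
A = 1.4 × 3.6 = 5.04 m².
From F = γ·h_c·A, the centroid depth is h_c = 289/(7.74009 × 5.04) = 7.40835 m.
The centroid lies 3.6/2 = 1.8 m below the top edge, so the top edge sits at h_top = 7.40835 − 1.8 = 5.60835 m below the surface.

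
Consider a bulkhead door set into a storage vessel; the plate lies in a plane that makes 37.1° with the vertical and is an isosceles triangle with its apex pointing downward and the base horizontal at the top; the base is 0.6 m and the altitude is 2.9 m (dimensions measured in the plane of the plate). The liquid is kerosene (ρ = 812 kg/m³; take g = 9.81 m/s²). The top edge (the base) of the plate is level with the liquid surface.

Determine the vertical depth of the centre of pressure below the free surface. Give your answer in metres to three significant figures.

γ = ρg = 812 × 9.81 / 1000 = 7.96572 kN/m³.
The plate makes 37.1° with the vertical, i.e. θ = 90° − 37.1° = 52.9° to the horizontal. Measuring y along the incline from the free-surface line, vertical depth h = y·sinθ with sinθ = 0.797584.
With the apex down, the centroid sits h/3 = 2.9/3 = 0.966667 m below the base (the top edge), so y_c = 0.966667 m and h_c = 0.966667 × 0.797584 = 0.770998 m.
A = ½ × 0.6 × 2.9 = 0.87 m².
Resultant F = γ·h_c·A = 7.96572 × 0.770998 × 0.87 = 5.34315 kN.
I_c = b·h³/36 = 0.6 × 2.9³/36 = 0.406483 m⁴.
Centre of pressure: y_p = y_c + I_c/(y_c·A) = 0.966667 + 0.406483/(0.966667 × 0.87) = 0.966667 + 0.483333 = 1.45 m along the plane.
Vertically, h_p = y_p·sinθ = 1.45 × 0.797584 = 1.1565 m.

h_p = 1.16 m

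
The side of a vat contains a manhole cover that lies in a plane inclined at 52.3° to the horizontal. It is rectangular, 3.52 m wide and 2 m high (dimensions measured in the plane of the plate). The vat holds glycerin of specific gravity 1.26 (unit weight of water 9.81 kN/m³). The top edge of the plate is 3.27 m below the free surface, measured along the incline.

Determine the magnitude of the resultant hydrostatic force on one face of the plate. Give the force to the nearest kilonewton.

F ≈ 294 kN

γ = 1.26 × 9.81 = 12.3606 kN/m³.
Let θ = 52.3° be the plate's angle to the horizontal; measure y along the incline from where the plane meets the free surface. Vertical depth h = y·sinθ with sinθ = 0.791224.
The centroid lies 2/2 = 1 m below the top edge, so y_c = 3.27 + 1 = 4.27 m and h_c = 4.27 × 0.791224 = 3.37853 m.
A = 3.52 × 2 = 7.04 m².
Resultant F = γ·h_c·A = 12.3606 × 3.37853 × 7.04 = 293.995 kN.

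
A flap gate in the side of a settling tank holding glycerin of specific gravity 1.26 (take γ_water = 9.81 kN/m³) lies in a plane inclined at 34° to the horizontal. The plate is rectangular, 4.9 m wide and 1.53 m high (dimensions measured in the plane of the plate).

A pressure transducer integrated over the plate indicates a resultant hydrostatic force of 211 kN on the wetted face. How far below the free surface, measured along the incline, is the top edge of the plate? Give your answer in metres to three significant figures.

γ = 1.26 × 9.81 = 12.3606 kN/m³.
A = 4.9 × 1.53 = 7.497 m².
From F = γ·h_c·A, the centroid depth is h_c = 211/(12.3606 × 7.497) = 2.27696 m.
Let θ = 34° be the plate's angle to the horizontal; measure y along the incline from where the plane meets the free surface. Vertical depth h = y·sinθ with sinθ = 0.559193.
Along the incline, y_c = h_c/sinθ = 2.27696/0.559193 = 4.07187 m.
The centroid lies 1.53/2 = 0.765 m below the top edge, so the top edge sits at y_top = 4.07187 − 0.765 = 3.30687 m along the incline.

y_top ≈ 3.31 m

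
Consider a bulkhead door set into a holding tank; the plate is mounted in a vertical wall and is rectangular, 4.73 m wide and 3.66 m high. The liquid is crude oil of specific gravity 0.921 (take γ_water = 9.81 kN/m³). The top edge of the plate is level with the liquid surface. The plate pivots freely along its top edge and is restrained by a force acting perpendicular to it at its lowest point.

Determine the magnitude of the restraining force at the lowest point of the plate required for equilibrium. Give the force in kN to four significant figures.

γ = 0.921 × 9.81 = 9.03501 kN/m³.
The centroid lies 3.66/2 = 1.83 m below the top edge, so the centroid depth is h_c = 1.83 m.
A = 4.73 × 3.66 = 17.3118 m².
Resultant F = γ·h_c·A = 9.03501 × 1.83 × 17.3118 = 286.234 kN.
I_c = b·h³/12 = 4.73 × 3.66³/12 = 19.3252 m⁴.
Centre of pressure: y_p = y_c + I_c/(y_c·A) = 1.83 + 19.3252/(1.83 × 17.3118) = 1.83 + 0.610001 = 2.44 m along the plane.
The resultant acts 1.83 + 0.610001 = 2.44 m (along the plate) below the hinge at the top edge, so the moment about the hinge is M = F × 2.44 = 286.234 × 2.44 = 698.411 kN·m.
A normal force at the bottom, 3.66 m from the hinge, must supply this moment: P = 698.411/3.66 = 190.823 kN.

P ≈ 190.8 kN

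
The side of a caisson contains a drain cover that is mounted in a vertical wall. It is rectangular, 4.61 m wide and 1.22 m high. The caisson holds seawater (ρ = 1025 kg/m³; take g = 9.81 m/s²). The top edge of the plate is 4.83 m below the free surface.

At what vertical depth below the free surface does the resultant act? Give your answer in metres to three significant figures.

h_p = 5.46 m

γ = ρg = 1025 × 9.81 / 1000 = 10.05525 kN/m³.
The centroid lies 1.22/2 = 0.61 m below the top edge, so the centroid depth is h_c = 4.83 + 0.61 = 5.44 m.
A = 4.61 × 1.22 = 5.6242 m².
Resultant F = γ·h_c·A = 10.05525 × 5.44 × 5.6242 = 307.647 kN.
I_c = b·h³/12 = 4.61 × 1.22³/12 = 0.697588 m⁴.
Centre of pressure: y_p = y_c + I_c/(y_c·A) = 5.44 + 0.697588/(5.44 × 5.6242) = 5.44 + 0.0228002 = 5.4628 m along the plane.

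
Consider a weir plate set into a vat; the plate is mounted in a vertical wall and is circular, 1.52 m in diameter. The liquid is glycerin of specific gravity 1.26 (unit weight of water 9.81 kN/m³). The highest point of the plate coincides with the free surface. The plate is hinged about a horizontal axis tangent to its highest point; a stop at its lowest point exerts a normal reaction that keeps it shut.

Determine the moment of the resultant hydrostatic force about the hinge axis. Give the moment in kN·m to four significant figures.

M ≈ 16.19 kN·m

γ = 1.26 × 9.81 = 12.3606 kN/m³.
The centroid is at the centre, 0.76 m below the top of the plate, so the centroid depth is h_c = 0.76 m.
A = π(0.76)² = 1.81458 m².
Resultant F = γ·h_c·A = 12.3606 × 0.76 × 1.81458 = 17.0463 kN.
I_c = πr⁴/4 = π × 0.76⁴/4 = 0.262026 m⁴.
Centre of pressure: y_p = y_c + I_c/(y_c·A) = 0.76 + 0.262026/(0.76 × 1.81458) = 0.76 + 0.19 = 0.95 m along the plane.
The resultant acts 0.76 + 0.19 = 0.95 m (along the plate) below the hinge at the top edge, so the moment about the hinge is M = F × 0.95 = 17.0463 × 0.95 = 16.194 kN·m.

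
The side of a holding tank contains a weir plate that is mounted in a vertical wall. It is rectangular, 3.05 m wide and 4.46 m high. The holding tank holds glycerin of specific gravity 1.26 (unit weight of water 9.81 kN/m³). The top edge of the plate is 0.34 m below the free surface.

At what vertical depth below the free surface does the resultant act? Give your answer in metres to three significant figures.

h_p = 3.21 m

γ = 1.26 × 9.81 = 12.3606 kN/m³.
The centroid lies 4.46/2 = 2.23 m below the top edge, so the centroid depth is h_c = 0.34 + 2.23 = 2.57 m.
A = 3.05 × 4.46 = 13.603 m².
Resultant F = γ·h_c·A = 12.3606 × 2.57 × 13.603 = 432.123 kN.
I_c = b·h³/12 = 3.05 × 4.46³/12 = 22.5488 m⁴.
Centre of pressure: y_p = y_c + I_c/(y_c·A) = 2.57 + 22.5488/(2.57 × 13.603) = 2.57 + 0.644994 = 3.21499 m along the plane.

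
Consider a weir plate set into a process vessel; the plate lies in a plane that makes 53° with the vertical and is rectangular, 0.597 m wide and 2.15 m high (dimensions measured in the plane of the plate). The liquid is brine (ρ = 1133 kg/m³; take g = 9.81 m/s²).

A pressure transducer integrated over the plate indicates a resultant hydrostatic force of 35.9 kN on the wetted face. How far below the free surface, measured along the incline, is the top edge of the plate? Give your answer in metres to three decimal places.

y_top ≈ 3.106 m

γ = ρg = 1133 × 9.81 / 1000 = 11.11473 kN/m³.
A = 0.597 × 2.15 = 1.28355 m².
From F = γ·h_c·A, the centroid depth is h_c = 35.9/(11.11473 × 1.28355) = 2.51642 m.
The plate makes 53° with the vertical, i.e. θ = 90° − 53° = 37° to the horizontal. Measuring y along the incline from the free-surface line, vertical depth h = y·sinθ with sinθ = 0.601815.
Along the incline, y_c = h_c/sinθ = 2.51642/0.601815 = 4.18138 m.
The centroid lies 2.15/2 = 1.075 m below the top edge, so the top edge sits at y_top = 4.18138 − 1.075 = 3.10638 m along the incline.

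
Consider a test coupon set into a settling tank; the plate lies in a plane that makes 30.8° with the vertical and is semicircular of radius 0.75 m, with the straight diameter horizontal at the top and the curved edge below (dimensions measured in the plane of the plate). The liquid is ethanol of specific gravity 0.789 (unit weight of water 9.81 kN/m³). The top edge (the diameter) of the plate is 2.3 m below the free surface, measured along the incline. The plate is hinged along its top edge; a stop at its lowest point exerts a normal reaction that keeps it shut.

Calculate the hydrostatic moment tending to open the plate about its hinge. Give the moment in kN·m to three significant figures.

γ = 0.789 × 9.81 = 7.74009 kN/m³.
The plate makes 30.8° with the vertical, i.e. θ = 90° − 30.8° = 59.2° to the horizontal. Measuring y along the incline from the free-surface line, vertical depth h = y·sinθ with sinθ = 0.858960.
The centroid of a semicircle lies 4r/(3π) = 0.31831 m from the diameter, here below the top edge, so y_c = 2.3 + 0.31831 = 2.61831 m and h_c = 2.61831 × 0.858960 = 2.24902 m.
A = πr²/2 = π × 0.75²/2 = 0.883573 m².
Resultant F = γ·h_c·A = 7.74009 × 2.24902 × 0.883573 = 15.3809 kN.
I_c = (π/8 − 8/(9π))·r⁴ = 0.109757 × 0.75⁴ = 0.0347278 m⁴.
Centre of pressure: y_p = y_c + I_c/(y_c·A) = 2.61831 + 0.0347278/(2.61831 × 0.883573) = 2.61831 + 0.0150111 = 2.63332 m along the plane.
The resultant acts 0.31831 + 0.0150111 = 0.333321 m (along the plate) below the hinge at the top edge, so the moment about the hinge is M = F × 0.333321 = 15.3809 × 0.333321 = 5.12678 kN·m.

M ≈ 5.13 kN·m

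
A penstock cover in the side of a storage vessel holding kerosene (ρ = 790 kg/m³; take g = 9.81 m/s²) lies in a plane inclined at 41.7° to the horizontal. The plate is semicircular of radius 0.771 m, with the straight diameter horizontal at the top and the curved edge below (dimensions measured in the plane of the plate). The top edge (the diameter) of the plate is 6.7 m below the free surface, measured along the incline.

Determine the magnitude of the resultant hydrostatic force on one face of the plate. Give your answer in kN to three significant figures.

γ = ρg = 790 × 9.81 / 1000 = 7.7499 kN/m³.
Let θ = 41.7° be the plate's angle to the horizontal; measure y along the incline from where the plane meets the free surface. Vertical depth h = y·sinθ with sinθ = 0.665230.
The centroid of a semicircle lies 4r/(3π) = 0.327223 m from the diameter, here below the top edge, so y_c = 6.7 + 0.327223 = 7.02722 m and h_c = 7.02722 × 0.665230 = 4.67472 m.
A = πr²/2 = π × 0.771²/2 = 0.933746 m².
Resultant F = γ·h_c·A = 7.7499 × 4.67472 × 0.933746 = 33.8283 kN.

F ≈ 33.8 kN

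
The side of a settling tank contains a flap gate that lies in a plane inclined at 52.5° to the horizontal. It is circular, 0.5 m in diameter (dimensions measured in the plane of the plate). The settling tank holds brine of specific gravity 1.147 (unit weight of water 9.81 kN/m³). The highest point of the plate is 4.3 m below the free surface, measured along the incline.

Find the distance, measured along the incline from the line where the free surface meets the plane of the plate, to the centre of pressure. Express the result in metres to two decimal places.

y_p = 4.55 m

γ = 1.147 × 9.81 = 11.25207 kN/m³.
Let θ = 52.5° be the plate's angle to the horizontal; measure y along the incline from where the plane meets the free surface. Vertical depth h = y·sinθ with sinθ = 0.793353.
The centroid is at the centre, 0.25 m below the top of the plate, so y_c = 4.3 + 0.25 = 4.55 m and h_c = 4.55 × 0.793353 = 3.60976 m.
A = π(0.25)² = 0.19635 m².
Resultant F = γ·h_c·A = 11.25207 × 3.60976 × 0.19635 = 7.9752 kN.
I_c = πr⁴/4 = π × 0.25⁴/4 = 0.00306796 m⁴.
Centre of pressure: y_p = y_c + I_c/(y_c·A) = 4.55 + 0.00306796/(4.55 × 0.19635) = 4.55 + 0.00343406 = 4.55343 m along the plane.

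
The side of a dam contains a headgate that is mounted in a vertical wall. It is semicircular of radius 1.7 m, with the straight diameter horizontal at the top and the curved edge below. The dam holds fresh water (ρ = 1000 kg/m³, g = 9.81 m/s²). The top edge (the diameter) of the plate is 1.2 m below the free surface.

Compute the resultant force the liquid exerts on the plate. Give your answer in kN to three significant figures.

F ≈ 85.6 kN

γ = ρg = 1000 × 9.81 = 9810 N/m³ = 9.81 kN/m³.
The centroid of a semicircle lies 4r/(3π) = 0.721502 m from the diameter, here below the top edge, so the centroid depth is h_c = 1.2 + 0.721502 = 1.9215 m.
A = πr²/2 = π × 1.7²/2 = 4.5396 m².
Resultant F = γ·h_c·A = 9.81 × 1.9215 × 4.5396 = 85.5711 kN.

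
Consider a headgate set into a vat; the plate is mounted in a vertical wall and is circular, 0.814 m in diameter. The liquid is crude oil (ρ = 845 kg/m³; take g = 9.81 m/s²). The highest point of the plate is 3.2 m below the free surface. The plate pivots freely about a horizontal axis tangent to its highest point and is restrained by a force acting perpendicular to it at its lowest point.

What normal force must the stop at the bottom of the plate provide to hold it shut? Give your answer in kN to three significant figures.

P ≈ 8.00 kN

γ = ρg = 845 × 9.81 / 1000 = 8.28945 kN/m³.
The centroid is at the centre, 0.407 m below the top of the plate, so the centroid depth is h_c = 3.2 + 0.407 = 3.607 m.
A = π(0.407)² = 0.520402 m².
Resultant F = γ·h_c·A = 8.28945 × 3.607 × 0.520402 = 15.56 kN.
I_c = πr⁴/4 = π × 0.407⁴/4 = 0.021551 m⁴.
Centre of pressure: y_p = y_c + I_c/(y_c·A) = 3.607 + 0.021551/(3.607 × 0.520402) = 3.607 + 0.0114811 = 3.61848 m along the plane.
The resultant acts 0.407 + 0.0114811 = 0.418481 m (along the plate) below the hinge at the top edge, so the moment about the hinge is M = F × 0.418481 = 15.56 × 0.418481 = 6.51156 kN·m.
A normal force at the bottom, 0.814 m from the hinge, must supply this moment: P = 6.51156/0.814 = 7.99946 kN.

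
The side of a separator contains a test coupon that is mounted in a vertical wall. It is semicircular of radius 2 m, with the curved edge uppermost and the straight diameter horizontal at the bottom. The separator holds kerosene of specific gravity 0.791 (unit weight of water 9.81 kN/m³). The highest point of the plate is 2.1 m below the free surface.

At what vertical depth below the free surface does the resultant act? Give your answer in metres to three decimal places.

γ = 0.791 × 9.81 = 7.75971 kN/m³.
The centroid lies 4r/(3π) = 0.848826 m above the diameter, so r − 4r/(3π) = 2 − 0.848826 = 1.15117 m below the topmost point, so the centroid depth is h_c = 2.1 + 1.15117 = 3.25117 m.
A = πr²/2 = π × 2²/2 = 6.28319 m².
Resultant F = γ·h_c·A = 7.75971 × 3.25117 × 6.28319 = 158.513 kN.
I_c = (π/8 − 8/(9π))·r⁴ = 0.109757 × 2⁴ = 1.75611 m⁴.
Centre of pressure: y_p = y_c + I_c/(y_c·A) = 3.25117 + 1.75611/(3.25117 × 6.28319) = 3.25117 + 0.085967 = 3.33714 m along the plane.

h_p = 3.337 m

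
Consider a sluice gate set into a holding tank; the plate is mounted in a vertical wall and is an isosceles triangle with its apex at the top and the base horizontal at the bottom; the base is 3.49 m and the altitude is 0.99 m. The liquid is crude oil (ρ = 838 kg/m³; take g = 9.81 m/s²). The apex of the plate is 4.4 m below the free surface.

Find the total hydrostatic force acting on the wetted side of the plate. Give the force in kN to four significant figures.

F ≈ 71.86 kN

γ = ρg = 838 × 9.81 / 1000 = 8.22078 kN/m³.
With the apex up, the centroid sits 2h/3 = 2 × 0.99/3 = 0.66 m below the apex, so the centroid depth is h_c = 4.4 + 0.66 = 5.06 m.
A = ½ × 3.49 × 0.99 = 1.72755 m².
Resultant F = γ·h_c·A = 8.22078 × 5.06 × 1.72755 = 71.8612 kN.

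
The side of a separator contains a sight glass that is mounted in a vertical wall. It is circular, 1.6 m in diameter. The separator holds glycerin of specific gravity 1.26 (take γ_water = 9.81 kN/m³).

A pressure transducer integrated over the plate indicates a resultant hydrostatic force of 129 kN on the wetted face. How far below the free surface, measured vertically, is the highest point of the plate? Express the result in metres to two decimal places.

d_top ≈ 4.39 m

γ = 1.26 × 9.81 = 12.3606 kN/m³.
A = π(0.8)² = 2.01062 m².
From F = γ·h_c·A, the centroid depth is h_c = 129/(12.3606 × 2.01062) = 5.19063 m.
The centroid is at the centre, 0.8 m below the top of the plate, so the highest point sits at h_top = 5.19063 − 0.8 = 4.39063 m below the surface.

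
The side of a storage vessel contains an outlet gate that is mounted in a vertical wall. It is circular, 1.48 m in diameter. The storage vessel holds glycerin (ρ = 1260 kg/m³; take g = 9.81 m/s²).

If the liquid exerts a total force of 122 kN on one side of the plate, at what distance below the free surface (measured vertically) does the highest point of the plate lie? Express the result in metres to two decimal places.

γ = ρg = 1260 × 9.81 / 1000 = 12.3606 kN/m³.
A = π(0.74)² = 1.72034 m².
From F = γ·h_c·A, the centroid depth is h_c = 122/(12.3606 × 1.72034) = 5.73728 m.
The centroid is at the centre, 0.74 m below the top of the plate, so the highest point sits at h_top = 5.73728 − 0.74 = 4.99728 m below the surface.

d_top ≈ 5.00 m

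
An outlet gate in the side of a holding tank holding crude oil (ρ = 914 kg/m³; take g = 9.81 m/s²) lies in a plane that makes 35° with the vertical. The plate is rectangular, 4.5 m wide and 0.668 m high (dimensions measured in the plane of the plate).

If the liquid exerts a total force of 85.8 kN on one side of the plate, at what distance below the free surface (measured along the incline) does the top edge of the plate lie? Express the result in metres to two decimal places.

y_top ≈ 3.55 m

γ = ρg = 914 × 9.81 / 1000 = 8.96634 kN/m³.
A = 4.5 × 0.668 = 3.006 m².
From F = γ·h_c·A, the centroid depth is h_c = 85.8/(8.96634 × 3.006) = 3.18334 m.
The plate makes 35° with the vertical, i.e. θ = 90° − 35° = 55° to the horizontal. Measuring y along the incline from the free-surface line, vertical depth h = y·sinθ with sinθ = 0.819152.
Along the incline, y_c = h_c/sinθ = 3.18334/0.819152 = 3.88614 m.
The centroid lies 0.668/2 = 0.334 m below the top edge, so the top edge sits at y_top = 3.88614 − 0.334 = 3.55214 m along the incline.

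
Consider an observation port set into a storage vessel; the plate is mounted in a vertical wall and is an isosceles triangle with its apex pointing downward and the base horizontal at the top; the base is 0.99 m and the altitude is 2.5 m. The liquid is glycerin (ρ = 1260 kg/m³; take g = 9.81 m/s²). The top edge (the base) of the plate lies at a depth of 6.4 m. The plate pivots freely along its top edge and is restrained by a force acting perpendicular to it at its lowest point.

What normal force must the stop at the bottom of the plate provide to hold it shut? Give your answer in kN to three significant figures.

P ≈ 39.0 kN

γ = ρg = 1260 × 9.81 / 1000 = 12.3606 kN/m³.
With the apex down, the centroid sits h/3 = 2.5/3 = 0.833333 m below the base (the top edge), so the centroid depth is h_c = 6.4 + 0.833333 = 7.23333 m.
A = ½ × 0.99 × 2.5 = 1.2375 m².
Resultant F = γ·h_c·A = 12.3606 × 7.23333 × 1.2375 = 110.643 kN.
I_c = b·h³/36 = 0.99 × 2.5³/36 = 0.429688 m⁴.
Centre of pressure: y_p = y_c + I_c/(y_c·A) = 7.23333 + 0.429688/(7.23333 × 1.2375) = 7.23333 + 0.0480032 = 7.28133 m along the plane.
The resultant acts 0.833333 + 0.0480032 = 0.881336 m (along the plate) below the hinge at the top edge, so the moment about the hinge is M = F × 0.881336 = 110.643 × 0.881336 = 97.5137 kN·m.
A normal force at the bottom, 2.5 m from the hinge, must supply this moment: P = 97.5137/2.5 = 39.0055 kN.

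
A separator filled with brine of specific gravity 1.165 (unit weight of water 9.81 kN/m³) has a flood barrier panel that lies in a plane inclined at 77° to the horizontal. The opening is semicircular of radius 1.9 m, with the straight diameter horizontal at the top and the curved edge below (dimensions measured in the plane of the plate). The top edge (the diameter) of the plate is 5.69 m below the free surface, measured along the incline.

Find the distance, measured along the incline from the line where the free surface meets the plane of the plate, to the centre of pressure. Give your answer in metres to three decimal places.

γ = 1.165 × 9.81 = 11.42865 kN/m³.
Let θ = 77° be the plate's angle to the horizontal; measure y along the incline from where the plane meets the free surface. Vertical depth h = y·sinθ with sinθ = 0.974370.
The centroid of a semicircle lies 4r/(3π) = 0.806385 m from the diameter, here below the top edge, so y_c = 5.69 + 0.806385 = 6.49639 m and h_c = 6.49639 × 0.974370 = 6.32989 m.
A = πr²/2 = π × 1.9²/2 = 5.67057 m².
Resultant F = γ·h_c·A = 11.42865 × 6.32989 × 5.67057 = 410.221 kN.
I_c = (π/8 − 8/(9π))·r⁴ = 0.109757 × 1.9⁴ = 1.43036 m⁴.
Centre of pressure: y_p = y_c + I_c/(y_c·A) = 6.49639 + 1.43036/(6.49639 × 5.67057) = 6.49639 + 0.0388281 = 6.53522 m along the plane.

y_p = 6.535 m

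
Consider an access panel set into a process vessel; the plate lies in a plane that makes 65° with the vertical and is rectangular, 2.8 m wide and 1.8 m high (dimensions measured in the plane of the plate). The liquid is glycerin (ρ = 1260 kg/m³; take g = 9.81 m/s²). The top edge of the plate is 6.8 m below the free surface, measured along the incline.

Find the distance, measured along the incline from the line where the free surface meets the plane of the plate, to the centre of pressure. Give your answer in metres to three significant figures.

y_p = 7.74 m

γ = ρg = 1260 × 9.81 / 1000 = 12.3606 kN/m³.
The plate makes 65° with the vertical, i.e. θ = 90° − 65° = 25° to the horizontal. Measuring y along the incline from the free-surface line, vertical depth h = y·sinθ with sinθ = 0.422618.
The centroid lies 1.8/2 = 0.9 m below the top edge, so y_c = 6.8 + 0.9 = 7.7 m and h_c = 7.7 × 0.422618 = 3.25416 m.
A = 2.8 × 1.8 = 5.04 m².
Resultant F = γ·h_c·A = 12.3606 × 3.25416 × 5.04 = 202.726 kN.
I_c = b·h³/12 = 2.8 × 1.8³/12 = 1.3608 m⁴.
Centre of pressure: y_p = y_c + I_c/(y_c·A) = 7.7 + 1.3608/(7.7 × 5.04) = 7.7 + 0.0350649 = 7.73506 m along the plane.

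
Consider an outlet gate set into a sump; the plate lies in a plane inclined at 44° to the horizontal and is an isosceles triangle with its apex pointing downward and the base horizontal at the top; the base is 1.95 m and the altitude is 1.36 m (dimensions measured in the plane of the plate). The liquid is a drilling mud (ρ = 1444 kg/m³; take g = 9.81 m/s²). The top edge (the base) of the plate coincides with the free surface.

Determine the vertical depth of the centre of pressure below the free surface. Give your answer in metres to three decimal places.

h_p = 0.472 m

γ = ρg = 1444 × 9.81 / 1000 = 14.16564 kN/m³.
Let θ = 44° be the plate's angle to the horizontal; measure y along the incline from where the plane meets the free surface. Vertical depth h = y·sinθ with sinθ = 0.694658.
With the apex down, the centroid sits h/3 = 1.36/3 = 0.453333 m below the base (the top edge), so y_c = 0.453333 m and h_c = 0.453333 × 0.694658 = 0.314911 m.
A = ½ × 1.95 × 1.36 = 1.326 m².
Resultant F = γ·h_c·A = 14.16564 × 0.314911 × 1.326 = 5.91517 kN.
I_c = b·h³/36 = 1.95 × 1.36³/36 = 0.136254 m⁴.
Centre of pressure: y_p = y_c + I_c/(y_c·A) = 0.453333 + 0.136254/(0.453333 × 1.326) = 0.453333 + 0.226667 = 0.68 m along the plane.
Vertically, h_p = y_p·sinθ = 0.68 × 0.694658 = 0.472367 m.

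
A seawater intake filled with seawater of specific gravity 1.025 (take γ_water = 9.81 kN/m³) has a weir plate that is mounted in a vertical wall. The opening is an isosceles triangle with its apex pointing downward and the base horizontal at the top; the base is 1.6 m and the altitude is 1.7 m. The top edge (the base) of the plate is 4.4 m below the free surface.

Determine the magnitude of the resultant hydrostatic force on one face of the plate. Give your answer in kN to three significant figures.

F ≈ 67.9 kN

γ = 1.025 × 9.81 = 10.05525 kN/m³.
With the apex down, the centroid sits h/3 = 1.7/3 = 0.566667 m below the base (the top edge), so the centroid depth is h_c = 4.4 + 0.566667 = 4.96667 m.
A = ½ × 1.6 × 1.7 = 1.36 m².
Resultant F = γ·h_c·A = 10.05525 × 4.96667 × 1.36 = 67.9199 kN.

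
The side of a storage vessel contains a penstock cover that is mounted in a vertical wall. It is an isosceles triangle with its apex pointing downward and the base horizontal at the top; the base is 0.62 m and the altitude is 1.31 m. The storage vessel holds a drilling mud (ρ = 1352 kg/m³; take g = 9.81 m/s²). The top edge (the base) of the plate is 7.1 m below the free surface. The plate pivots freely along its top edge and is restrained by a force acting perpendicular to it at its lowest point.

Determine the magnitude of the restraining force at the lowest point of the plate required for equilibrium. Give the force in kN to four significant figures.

γ = ρg = 1352 × 9.81 / 1000 = 13.26312 kN/m³.
With the apex down, the centroid sits h/3 = 1.31/3 = 0.436667 m below the base (the top edge), so the centroid depth is h_c = 7.1 + 0.436667 = 7.53667 m.
A = ½ × 0.62 × 1.31 = 0.4061 m².
Resultant F = γ·h_c·A = 13.26312 × 7.53667 × 0.4061 = 40.5937 kN.
I_c = b·h³/36 = 0.62 × 1.31³/36 = 0.0387171 m⁴.
Centre of pressure: y_p = y_c + I_c/(y_c·A) = 7.53667 + 0.0387171/(7.53667 × 0.4061) = 7.53667 + 0.01265 = 7.54932 m along the plane.
The resultant acts 0.436667 + 0.01265 = 0.449317 m (along the plate) below the hinge at the top edge, so the moment about the hinge is M = F × 0.449317 = 40.5937 × 0.449317 = 18.2394 kN·m.
A normal force at the bottom, 1.31 m from the hinge, must supply this moment: P = 18.2394/1.31 = 13.9232 kN.

P ≈ 13.92 kN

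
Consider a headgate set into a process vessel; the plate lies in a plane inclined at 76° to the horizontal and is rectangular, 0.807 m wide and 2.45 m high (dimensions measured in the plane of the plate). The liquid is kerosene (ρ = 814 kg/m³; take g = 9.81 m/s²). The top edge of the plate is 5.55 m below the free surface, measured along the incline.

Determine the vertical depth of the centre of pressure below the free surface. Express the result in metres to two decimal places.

γ = ρg = 814 × 9.81 / 1000 = 7.98534 kN/m³.
Let θ = 76° be the plate's angle to the horizontal; measure y along the incline from where the plane meets the free surface. Vertical depth h = y·sinθ with sinθ = 0.970296.
The centroid lies 2.45/2 = 1.225 m below the top edge, so y_c = 5.55 + 1.225 = 6.775 m and h_c = 6.775 × 0.970296 = 6.57376 m.
A = 0.807 × 2.45 = 1.97715 m².
Resultant F = γ·h_c·A = 7.98534 × 6.57376 × 1.97715 = 103.788 kN.
I_c = b·h³/12 = 0.807 × 2.45³/12 = 0.988987 m⁴.
Centre of pressure: y_p = y_c + I_c/(y_c·A) = 6.775 + 0.988987/(6.775 × 1.97715) = 6.775 + 0.0738315 = 6.84883 m along the plane.
Vertically, h_p = y_p·sinθ = 6.84883 × 0.970296 = 6.64539 m.

h_p = 6.65 m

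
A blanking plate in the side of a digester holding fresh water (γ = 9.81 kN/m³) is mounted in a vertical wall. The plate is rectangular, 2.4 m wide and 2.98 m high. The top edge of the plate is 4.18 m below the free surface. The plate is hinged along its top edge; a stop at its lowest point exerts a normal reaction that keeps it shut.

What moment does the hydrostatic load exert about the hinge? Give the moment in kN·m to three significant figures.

γ = 9.81 kN/m³.
The centroid lies 2.98/2 = 1.49 m below the top edge, so the centroid depth is h_c = 4.18 + 1.49 = 5.67 m.
A = 2.4 × 2.98 = 7.152 m².
Resultant F = γ·h_c·A = 9.81 × 5.67 × 7.152 = 397.814 kN.
I_c = b·h³/12 = 2.4 × 2.98³/12 = 5.29272 m⁴.
Centre of pressure: y_p = y_c + I_c/(y_c·A) = 5.67 + 5.29272/(5.67 × 7.152) = 5.67 + 0.130517 = 5.80052 m along the plane.
The resultant acts 1.49 + 0.130517 = 1.62052 m (along the plate) below the hinge at the top edge, so the moment about the hinge is M = F × 1.62052 = 397.814 × 1.62052 = 644.666 kN·m.

M ≈ 645 kN·m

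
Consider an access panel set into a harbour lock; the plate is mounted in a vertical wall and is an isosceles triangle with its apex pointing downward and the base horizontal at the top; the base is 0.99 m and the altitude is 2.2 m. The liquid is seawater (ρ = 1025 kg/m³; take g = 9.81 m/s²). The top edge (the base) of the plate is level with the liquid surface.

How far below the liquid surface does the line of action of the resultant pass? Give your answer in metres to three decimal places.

γ = ρg = 1025 × 9.81 / 1000 = 10.05525 kN/m³.
With the apex down, the centroid sits h/3 = 2.2/3 = 0.733333 m below the base (the top edge), so the centroid depth is h_c = 0.733333 m.
A = ½ × 0.99 × 2.2 = 1.089 m².
Resultant F = γ·h_c·A = 10.05525 × 0.733333 × 1.089 = 8.03012 kN.
I_c = b·h³/36 = 0.99 × 2.2³/36 = 0.29282 m⁴.
Centre of pressure: y_p = y_c + I_c/(y_c·A) = 0.733333 + 0.29282/(0.733333 × 1.089) = 0.733333 + 0.366667 = 1.1 m along the plane.

h_p = 1.100 m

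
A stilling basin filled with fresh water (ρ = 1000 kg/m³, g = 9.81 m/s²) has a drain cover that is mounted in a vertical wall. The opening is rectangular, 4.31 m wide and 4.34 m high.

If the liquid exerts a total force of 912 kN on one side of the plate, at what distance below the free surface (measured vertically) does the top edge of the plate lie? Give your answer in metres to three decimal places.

d_top ≈ 2.800 m

γ = ρg = 1000 × 9.81 = 9810 N/m³ = 9.81 kN/m³.
A = 4.31 × 4.34 = 18.7054 m².
From F = γ·h_c·A, the centroid depth is h_c = 912/(9.81 × 18.7054) = 4.97003 m.
The centroid lies 4.34/2 = 2.17 m below the top edge, so the top edge sits at h_top = 4.97003 − 2.17 = 2.80003 m below the surface.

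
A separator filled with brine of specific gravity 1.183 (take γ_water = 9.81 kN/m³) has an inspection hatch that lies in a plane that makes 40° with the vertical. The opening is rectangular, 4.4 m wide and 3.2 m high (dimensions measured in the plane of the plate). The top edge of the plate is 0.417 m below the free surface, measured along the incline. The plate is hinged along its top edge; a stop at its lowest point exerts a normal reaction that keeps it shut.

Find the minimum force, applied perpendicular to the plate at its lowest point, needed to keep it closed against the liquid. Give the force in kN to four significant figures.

γ = 1.183 × 9.81 = 11.60523 kN/m³.
The plate makes 40° with the vertical, i.e. θ = 90° − 40° = 50° to the horizontal. Measuring y along the incline from the free-surface line, vertical depth h = y·sinθ with sinθ = 0.766044.
The centroid lies 3.2/2 = 1.6 m below the top edge, so y_c = 0.417 + 1.6 = 2.017 m and h_c = 2.017 × 0.766044 = 1.54511 m.
A = 4.4 × 3.2 = 14.08 m².
Resultant F = γ·h_c·A = 11.60523 × 1.54511 × 14.08 = 252.474 kN.
I_c = b·h³/12 = 4.4 × 3.2³/12 = 12.0149 m⁴.
Centre of pressure: y_p = y_c + I_c/(y_c·A) = 2.017 + 12.0149/(2.017 × 14.08) = 2.017 + 0.423069 = 2.44007 m along the plane.
The resultant acts 1.6 + 0.423069 = 2.02307 m (along the plate) below the hinge at the top edge, so the moment about the hinge is M = F × 2.02307 = 252.474 × 2.02307 = 510.773 kN·m.
A normal force at the bottom, 3.2 m from the hinge, must supply this moment: P = 510.773/3.2 = 159.617 kN.

P ≈ 159.6 kN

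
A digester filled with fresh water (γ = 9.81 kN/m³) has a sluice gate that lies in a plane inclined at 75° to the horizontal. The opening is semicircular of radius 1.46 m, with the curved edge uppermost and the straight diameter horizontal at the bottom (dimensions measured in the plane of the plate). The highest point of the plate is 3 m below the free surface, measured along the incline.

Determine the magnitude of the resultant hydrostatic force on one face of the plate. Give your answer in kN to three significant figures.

γ = 9.81 kN/m³.
Let θ = 75° be the plate's angle to the horizontal; measure y along the incline from where the plane meets the free surface. Vertical depth h = y·sinθ with sinθ = 0.965926.
The centroid lies 4r/(3π) = 0.619643 m above the diameter, so r − 4r/(3π) = 1.46 − 0.619643 = 0.840357 m below the topmost point, so y_c = 3 + 0.840357 = 3.84036 m and h_c = 3.84036 × 0.965926 = 3.7095 m.
A = πr²/2 = π × 1.46²/2 = 3.34831 m².
Resultant F = γ·h_c·A = 9.81 × 3.7095 × 3.34831 = 121.846 kN.

F ≈ 122 kN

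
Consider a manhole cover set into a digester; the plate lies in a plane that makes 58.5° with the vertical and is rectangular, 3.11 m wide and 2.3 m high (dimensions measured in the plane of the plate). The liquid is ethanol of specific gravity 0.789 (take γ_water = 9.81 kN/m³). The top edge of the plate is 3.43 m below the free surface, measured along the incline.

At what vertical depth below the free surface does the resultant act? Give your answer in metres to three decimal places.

γ = 0.789 × 9.81 = 7.74009 kN/m³.
The plate makes 58.5° with the vertical, i.e. θ = 90° − 58.5° = 31.5° to the horizontal. Measuring y along the incline from the free-surface line, vertical depth h = y·sinθ with sinθ = 0.522499.
The centroid lies 2.3/2 = 1.15 m below the top edge, so y_c = 3.43 + 1.15 = 4.58 m and h_c = 4.58 × 0.522499 = 2.39305 m.
A = 3.11 × 2.3 = 7.153 m².
Resultant F = γ·h_c·A = 7.74009 × 2.39305 × 7.153 = 132.491 kN.
I_c = b·h³/12 = 3.11 × 2.3³/12 = 3.15328 m⁴.
Centre of pressure: y_p = y_c + I_c/(y_c·A) = 4.58 + 3.15328/(4.58 × 7.153) = 4.58 + 0.0962518 = 4.67625 m along the plane.
Vertically, h_p = y_p·sinθ = 4.67625 × 0.522499 = 2.44334 m.

h_p = 2.443 m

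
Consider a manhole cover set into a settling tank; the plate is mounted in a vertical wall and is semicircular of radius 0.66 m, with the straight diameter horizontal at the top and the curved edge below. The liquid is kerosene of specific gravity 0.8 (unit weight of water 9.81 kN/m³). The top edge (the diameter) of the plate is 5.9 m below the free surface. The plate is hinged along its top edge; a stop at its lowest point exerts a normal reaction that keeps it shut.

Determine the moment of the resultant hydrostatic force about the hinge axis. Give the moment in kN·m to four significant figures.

γ = 0.8 × 9.81 = 7.848 kN/m³.
The centroid of a semicircle lies 4r/(3π) = 0.280113 m from the diameter, here below the top edge, so the centroid depth is h_c = 5.9 + 0.280113 = 6.18011 m.
A = πr²/2 = π × 0.66²/2 = 0.684239 m².
Resultant F = γ·h_c·A = 7.848 × 6.18011 × 0.684239 = 33.1866 kN.
I_c = (π/8 − 8/(9π))·r⁴ = 0.109757 × 0.66⁴ = 0.0208261 m⁴.
Centre of pressure: y_p = y_c + I_c/(y_c·A) = 6.18011 + 0.0208261/(6.18011 × 0.684239) = 6.18011 + 0.00492497 = 6.18503 m along the plane.
The resultant acts 0.280113 + 0.00492497 = 0.285038 m (along the plate) below the hinge at the top edge, so the moment about the hinge is M = F × 0.285038 = 33.1866 × 0.285038 = 9.45944 kN·m.

M ≈ 9.459 kN·m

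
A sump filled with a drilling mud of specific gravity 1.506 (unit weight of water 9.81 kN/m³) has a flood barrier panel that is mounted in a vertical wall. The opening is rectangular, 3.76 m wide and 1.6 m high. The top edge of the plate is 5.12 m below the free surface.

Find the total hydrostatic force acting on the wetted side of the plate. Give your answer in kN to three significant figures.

F ≈ 526 kN

γ = 1.506 × 9.81 = 14.77386 kN/m³.
The centroid lies 1.6/2 = 0.8 m below the top edge, so the centroid depth is h_c = 5.12 + 0.8 = 5.92 m.
A = 3.76 × 1.6 = 6.016 m².
Resultant F = γ·h_c·A = 14.77386 × 5.92 × 6.016 = 526.167 kN.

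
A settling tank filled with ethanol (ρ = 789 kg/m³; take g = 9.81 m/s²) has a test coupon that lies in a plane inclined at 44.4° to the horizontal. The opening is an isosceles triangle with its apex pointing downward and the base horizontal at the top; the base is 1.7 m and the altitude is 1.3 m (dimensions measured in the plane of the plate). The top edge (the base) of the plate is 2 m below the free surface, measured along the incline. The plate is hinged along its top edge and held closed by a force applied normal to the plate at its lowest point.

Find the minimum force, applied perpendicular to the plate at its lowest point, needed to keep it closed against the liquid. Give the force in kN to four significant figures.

P ≈ 5.286 kN

γ = ρg = 789 × 9.81 / 1000 = 7.74009 kN/m³.
Let θ = 44.4° be the plate's angle to the horizontal; measure y along the incline from where the plane meets the free surface. Vertical depth h = y·sinθ with sinθ = 0.699663.
With the apex down, the centroid sits h/3 = 1.3/3 = 0.433333 m below the base (the top edge), so y_c = 2 + 0.433333 = 2.43333 m and h_c = 2.43333 × 0.699663 = 1.70251 m.
A = ½ × 1.7 × 1.3 = 1.105 m².
Resultant F = γ·h_c·A = 7.74009 × 1.70251 × 1.105 = 14.5612 kN.
I_c = b·h³/36 = 1.7 × 1.3³/36 = 0.103747 m⁴.
Centre of pressure: y_p = y_c + I_c/(y_c·A) = 2.43333 + 0.103747/(2.43333 × 1.105) = 2.43333 + 0.0385844 = 2.47191 m along the plane.
The resultant acts 0.433333 + 0.0385844 = 0.471917 m (along the plate) below the hinge at the top edge, so the moment about the hinge is M = F × 0.471917 = 14.5612 × 0.471917 = 6.87168 kN·m.
A normal force at the bottom, 1.3 m from the hinge, must supply this moment: P = 6.87168/1.3 = 5.28591 kN.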